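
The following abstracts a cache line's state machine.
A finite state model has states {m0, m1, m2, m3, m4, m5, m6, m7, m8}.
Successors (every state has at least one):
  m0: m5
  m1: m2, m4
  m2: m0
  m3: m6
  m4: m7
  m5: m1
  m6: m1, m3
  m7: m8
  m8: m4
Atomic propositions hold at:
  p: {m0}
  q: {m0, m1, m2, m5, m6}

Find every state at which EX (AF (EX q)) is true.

Sat(EX q) = {s : some successor in {m0, m1, m2, m5, m6}} = {m0, m1, m2, m3, m5, m6}
AF (EX q): least fixpoint, start Z0 = {m0, m1, m2, m3, m5, m6}, add states with every successor in Z. Already a fixed point.
Sat(AF (EX q)) = {m0, m1, m2, m3, m5, m6}
Sat(EX (AF (EX q))) = {s : some successor in {m0, m1, m2, m3, m5, m6}} = {m0, m1, m2, m3, m5, m6}

{m0, m1, m2, m3, m5, m6}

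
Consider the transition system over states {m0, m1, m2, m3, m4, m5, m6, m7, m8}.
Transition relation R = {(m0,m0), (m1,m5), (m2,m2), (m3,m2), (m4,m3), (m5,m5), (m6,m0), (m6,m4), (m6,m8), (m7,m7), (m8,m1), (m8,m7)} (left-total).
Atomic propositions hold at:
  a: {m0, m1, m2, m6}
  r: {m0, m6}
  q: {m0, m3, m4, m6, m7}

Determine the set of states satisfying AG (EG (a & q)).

{m0}

Sat(a & q) = {m0, m6}
EG (a & q): greatest fixpoint, start Z0 = {m0, m6}, keep only states in Sat with some successor in Z. Already a fixed point.
Sat(EG (a & q)) = {m0, m6}
AG (EG (a & q)): greatest fixpoint, start Z0 = {m0, m6}, keep only states in Sat with every successor in Z. Z1 = {m0}; fixed.
Sat(AG (EG (a & q))) = {m0}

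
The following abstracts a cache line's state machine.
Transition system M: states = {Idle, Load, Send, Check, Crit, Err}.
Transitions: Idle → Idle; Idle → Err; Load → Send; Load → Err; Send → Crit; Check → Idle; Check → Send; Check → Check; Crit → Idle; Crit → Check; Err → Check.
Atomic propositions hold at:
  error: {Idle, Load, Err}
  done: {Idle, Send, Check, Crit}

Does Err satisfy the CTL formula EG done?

EG done: greatest fixpoint, start Z0 = {Idle, Send, Check, Crit}, keep only states in Sat with some successor in Z. Already a fixed point.
Sat(EG done) = {Idle, Send, Check, Crit}
Err ∉ Sat(EG done) = {Idle, Send, Check, Crit}, so the formula does not hold at Err.

No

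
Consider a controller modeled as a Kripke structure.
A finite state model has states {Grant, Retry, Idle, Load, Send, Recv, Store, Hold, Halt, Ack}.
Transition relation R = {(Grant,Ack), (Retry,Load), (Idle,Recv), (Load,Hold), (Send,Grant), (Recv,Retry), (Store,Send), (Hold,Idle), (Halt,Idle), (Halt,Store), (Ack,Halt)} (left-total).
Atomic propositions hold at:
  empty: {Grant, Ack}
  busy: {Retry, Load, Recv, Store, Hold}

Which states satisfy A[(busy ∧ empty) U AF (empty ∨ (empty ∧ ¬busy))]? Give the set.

Sat(busy ∧ empty) = ∅
Sat(¬busy) = {Grant, Idle, Send, Halt, Ack}
Sat(empty ∧ ¬busy) = {Grant, Ack}
Sat(empty ∨ (empty ∧ ¬busy)) = {Grant, Ack}
AF (empty ∨ (empty ∧ ¬busy)): least fixpoint, start Z0 = {Grant, Ack}, add states with every successor in Z. Z1 = {Grant, Send, Ack}; Z2 = {Grant, Send, Store, Ack}; fixed.
Sat(AF (empty ∨ (empty ∧ ¬busy))) = {Grant, Send, Store, Ack}
A[(busy ∧ empty) U AF (empty ∨ (empty ∧ ¬busy))]: least fixpoint, start Z0 = Sat(AF (empty ∨ (empty ∧ ¬busy))) = {Grant, Send, Store, Ack}, add states in Sat(busy ∧ empty) with every successor in Z. Already a fixed point.
Sat(A[(busy ∧ empty) U AF (empty ∨ (empty ∧ ¬busy))]) = {Grant, Send, Store, Ack}

{Grant, Send, Store, Ack}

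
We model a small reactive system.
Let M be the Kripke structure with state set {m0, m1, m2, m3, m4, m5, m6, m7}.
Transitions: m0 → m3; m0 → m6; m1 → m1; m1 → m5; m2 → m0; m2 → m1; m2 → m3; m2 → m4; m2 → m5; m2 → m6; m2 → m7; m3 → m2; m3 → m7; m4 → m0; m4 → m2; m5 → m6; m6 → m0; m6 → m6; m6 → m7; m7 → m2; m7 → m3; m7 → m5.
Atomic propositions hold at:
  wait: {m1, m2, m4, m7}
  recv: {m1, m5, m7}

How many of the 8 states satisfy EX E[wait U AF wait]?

AF wait: least fixpoint, start Z0 = {m1, m2, m4, m7}, add states with every successor in Z. Z1 = {m1, m2, m3, m4, m7}; fixed.
Sat(AF wait) = {m1, m2, m3, m4, m7}
E[wait U AF wait]: least fixpoint, start Z0 = Sat(AF wait) = {m1, m2, m3, m4, m7}, add states in Sat(wait) with some successor in Z. Already a fixed point.
Sat(E[wait U AF wait]) = {m1, m2, m3, m4, m7}
Sat(EX E[wait U AF wait]) = {s : some successor in {m1, m2, m3, m4, m7}} = {m0, m1, m2, m3, m4, m6, m7}
|Sat(EX E[wait U AF wait])| = |{m0, m1, m2, m3, m4, m6, m7}| = 7.

7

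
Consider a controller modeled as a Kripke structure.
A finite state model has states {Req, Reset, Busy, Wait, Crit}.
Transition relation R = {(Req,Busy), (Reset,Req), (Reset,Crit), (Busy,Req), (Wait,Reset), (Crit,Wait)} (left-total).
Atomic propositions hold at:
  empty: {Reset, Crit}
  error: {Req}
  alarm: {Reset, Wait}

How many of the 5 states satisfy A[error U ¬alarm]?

Sat(¬alarm) = {Req, Busy, Crit}
A[error U ¬alarm]: least fixpoint, start Z0 = Sat(¬alarm) = {Req, Busy, Crit}, add states in Sat(error) with every successor in Z. Already a fixed point.
Sat(A[error U ¬alarm]) = {Req, Busy, Crit}
|Sat(A[error U ¬alarm])| = |{Req, Busy, Crit}| = 3.

3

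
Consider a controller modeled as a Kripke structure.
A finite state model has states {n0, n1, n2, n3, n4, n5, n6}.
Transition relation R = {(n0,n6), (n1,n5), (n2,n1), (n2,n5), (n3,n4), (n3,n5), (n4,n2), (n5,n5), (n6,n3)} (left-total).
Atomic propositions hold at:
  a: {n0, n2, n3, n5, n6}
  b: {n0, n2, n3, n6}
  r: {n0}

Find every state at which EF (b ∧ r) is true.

{n0}

Sat(b ∧ r) = {n0}
EF (b ∧ r): least fixpoint, start Z0 = {n0}, add states with some successor in Z. Already a fixed point.
Sat(EF (b ∧ r)) = {n0}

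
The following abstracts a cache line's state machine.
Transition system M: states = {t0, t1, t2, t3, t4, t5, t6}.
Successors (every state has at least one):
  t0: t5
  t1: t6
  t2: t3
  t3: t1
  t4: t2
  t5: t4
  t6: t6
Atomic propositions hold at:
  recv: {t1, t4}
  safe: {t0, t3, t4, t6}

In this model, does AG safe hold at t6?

Yes

AG safe: greatest fixpoint, start Z0 = {t0, t3, t4, t6}, keep only states in Sat with every successor in Z. Z1 = {t6}; fixed.
Sat(AG safe) = {t6}
t6 ∈ Sat(AG safe) = {t6}, so the formula holds at t6.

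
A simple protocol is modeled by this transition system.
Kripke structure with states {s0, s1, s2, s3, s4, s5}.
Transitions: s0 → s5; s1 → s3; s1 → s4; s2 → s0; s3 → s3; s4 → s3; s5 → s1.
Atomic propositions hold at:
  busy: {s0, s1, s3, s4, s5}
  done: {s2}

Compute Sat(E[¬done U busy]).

Sat(¬done) = {s0, s1, s3, s4, s5}
E[¬done U busy]: least fixpoint, start Z0 = Sat(busy) = {s0, s1, s3, s4, s5}, add states in Sat(¬done) with some successor in Z. Already a fixed point.
Sat(E[¬done U busy]) = {s0, s1, s3, s4, s5}

{s0, s1, s3, s4, s5}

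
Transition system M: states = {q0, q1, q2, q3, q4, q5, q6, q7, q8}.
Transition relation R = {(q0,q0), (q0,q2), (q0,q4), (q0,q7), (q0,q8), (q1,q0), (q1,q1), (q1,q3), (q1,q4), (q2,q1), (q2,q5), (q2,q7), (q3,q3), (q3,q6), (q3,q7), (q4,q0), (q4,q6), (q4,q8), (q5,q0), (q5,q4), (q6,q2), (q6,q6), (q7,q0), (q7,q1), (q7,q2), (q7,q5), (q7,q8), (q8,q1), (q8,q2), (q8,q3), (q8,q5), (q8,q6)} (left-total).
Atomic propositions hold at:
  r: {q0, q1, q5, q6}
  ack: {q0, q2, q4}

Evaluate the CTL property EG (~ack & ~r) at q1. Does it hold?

No

Sat(~ack) = {q1, q3, q5, q6, q7, q8}
Sat(~r) = {q2, q3, q4, q7, q8}
Sat(~ack & ~r) = {q3, q7, q8}
EG (~ack & ~r): greatest fixpoint, start Z0 = {q3, q7, q8}, keep only states in Sat with some successor in Z. Already a fixed point.
Sat(EG (~ack & ~r)) = {q3, q7, q8}
q1 ∉ Sat(EG (~ack & ~r)) = {q3, q7, q8}, so the formula does not hold at q1.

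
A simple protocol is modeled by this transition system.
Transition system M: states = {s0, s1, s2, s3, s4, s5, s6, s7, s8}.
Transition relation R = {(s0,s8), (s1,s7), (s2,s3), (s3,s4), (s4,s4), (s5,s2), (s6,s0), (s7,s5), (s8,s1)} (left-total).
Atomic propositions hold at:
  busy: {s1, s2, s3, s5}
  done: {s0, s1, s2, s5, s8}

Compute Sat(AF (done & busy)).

Sat(done & busy) = {s1, s2, s5}
AF (done & busy): least fixpoint, start Z0 = {s1, s2, s5}, add states with every successor in Z. Z1 = {s1, s2, s5, s7, s8}; Z2 = {s0, s1, s2, s5, s7, s8}; Z3 = {s0, s1, s2, s5, s6, s7, s8}; fixed.
Sat(AF (done & busy)) = {s0, s1, s2, s5, s6, s7, s8}

{s0, s1, s2, s5, s6, s7, s8}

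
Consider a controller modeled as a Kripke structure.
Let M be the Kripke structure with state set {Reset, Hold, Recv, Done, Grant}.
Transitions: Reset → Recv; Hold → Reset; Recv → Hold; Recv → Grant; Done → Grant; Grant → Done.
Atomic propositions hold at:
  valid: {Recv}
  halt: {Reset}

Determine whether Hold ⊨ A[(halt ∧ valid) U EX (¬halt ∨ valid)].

No

Sat(halt ∧ valid) = ∅
Sat(¬halt) = {Hold, Recv, Done, Grant}
Sat(¬halt ∨ valid) = {Hold, Recv, Done, Grant}
Sat(EX (¬halt ∨ valid)) = {s : some successor in {Hold, Recv, Done, Grant}} = {Reset, Recv, Done, Grant}
A[(halt ∧ valid) U EX (¬halt ∨ valid)]: least fixpoint, start Z0 = Sat(EX (¬halt ∨ valid)) = {Reset, Recv, Done, Grant}, add states in Sat(halt ∧ valid) with every successor in Z. Already a fixed point.
Sat(A[(halt ∧ valid) U EX (¬halt ∨ valid)]) = {Reset, Recv, Done, Grant}
Hold ∉ Sat(A[(halt ∧ valid) U EX (¬halt ∨ valid)]) = {Reset, Recv, Done, Grant}, so the formula does not hold at Hold.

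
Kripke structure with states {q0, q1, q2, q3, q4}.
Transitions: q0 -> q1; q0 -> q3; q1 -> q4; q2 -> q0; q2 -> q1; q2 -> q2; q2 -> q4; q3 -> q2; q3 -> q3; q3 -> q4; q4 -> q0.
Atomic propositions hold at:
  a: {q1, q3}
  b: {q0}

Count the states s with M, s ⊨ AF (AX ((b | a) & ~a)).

Sat(b | a) = {q0, q1, q3}
Sat(~a) = {q0, q2, q4}
Sat((b | a) & ~a) = {q0}
Sat(AX ((b | a) & ~a)) = {s : every successor in {q0}} = {q4}
AF (AX ((b | a) & ~a)): least fixpoint, start Z0 = {q4}, add states with every successor in Z. Z1 = {q1, q4}; fixed.
Sat(AF (AX ((b | a) & ~a))) = {q1, q4}
|Sat(AF (AX ((b | a) & ~a)))| = |{q1, q4}| = 2.

2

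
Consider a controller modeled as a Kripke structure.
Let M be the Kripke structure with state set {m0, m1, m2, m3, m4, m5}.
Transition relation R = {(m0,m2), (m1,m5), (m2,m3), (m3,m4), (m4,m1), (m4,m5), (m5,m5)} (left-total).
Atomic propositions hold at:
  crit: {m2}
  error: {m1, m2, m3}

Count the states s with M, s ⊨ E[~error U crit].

2

Sat(~error) = {m0, m4, m5}
E[~error U crit]: least fixpoint, start Z0 = Sat(crit) = {m2}, add states in Sat(~error) with some successor in Z. Z1 = {m0, m2}; fixed.
Sat(E[~error U crit]) = {m0, m2}
|Sat(E[~error U crit])| = |{m0, m2}| = 2.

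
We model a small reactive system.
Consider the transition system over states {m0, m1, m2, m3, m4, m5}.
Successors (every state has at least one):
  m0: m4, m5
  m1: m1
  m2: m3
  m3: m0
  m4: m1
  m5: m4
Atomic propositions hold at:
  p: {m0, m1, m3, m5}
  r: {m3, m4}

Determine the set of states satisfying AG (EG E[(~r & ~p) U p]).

{m1}

Sat(~r) = {m0, m1, m2, m5}
Sat(~p) = {m2, m4}
Sat(~r & ~p) = {m2}
E[(~r & ~p) U p]: least fixpoint, start Z0 = Sat(p) = {m0, m1, m3, m5}, add states in Sat(~r & ~p) with some successor in Z. Z1 = {m0, m1, m2, m3, m5}; fixed.
Sat(E[(~r & ~p) U p]) = {m0, m1, m2, m3, m5}
EG E[(~r & ~p) U p]: greatest fixpoint, start Z0 = {m0, m1, m2, m3, m5}, keep only states in Sat with some successor in Z. Z1 = {m0, m1, m2, m3}; Z2 = {m1, m2, m3}; Z3 = {m1, m2}; Z4 = {m1}; fixed.
Sat(EG E[(~r & ~p) U p]) = {m1}
AG (EG E[(~r & ~p) U p]): greatest fixpoint, start Z0 = {m1}, keep only states in Sat with every successor in Z. Already a fixed point.
Sat(AG (EG E[(~r & ~p) U p])) = {m1}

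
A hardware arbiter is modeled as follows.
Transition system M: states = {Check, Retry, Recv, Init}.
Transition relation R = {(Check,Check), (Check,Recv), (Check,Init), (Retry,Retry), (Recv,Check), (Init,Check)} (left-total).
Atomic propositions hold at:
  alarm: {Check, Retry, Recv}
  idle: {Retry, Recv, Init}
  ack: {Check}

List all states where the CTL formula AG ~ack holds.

Sat(~ack) = {Retry, Recv, Init}
AG ~ack: greatest fixpoint, start Z0 = {Retry, Recv, Init}, keep only states in Sat with every successor in Z. Z1 = {Retry}; fixed.
Sat(AG ~ack) = {Retry}

{Retry}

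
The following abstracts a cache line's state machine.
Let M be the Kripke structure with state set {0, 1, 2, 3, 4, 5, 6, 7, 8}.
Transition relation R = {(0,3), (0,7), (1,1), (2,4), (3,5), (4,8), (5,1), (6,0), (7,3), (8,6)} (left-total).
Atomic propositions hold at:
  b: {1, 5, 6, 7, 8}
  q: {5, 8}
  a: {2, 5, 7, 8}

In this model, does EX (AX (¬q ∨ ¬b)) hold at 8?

Sat(¬q) = {0, 1, 2, 3, 4, 6, 7}
Sat(¬b) = {0, 2, 3, 4}
Sat(¬q ∨ ¬b) = {0, 1, 2, 3, 4, 6, 7}
Sat(AX (¬q ∨ ¬b)) = {s : every successor in {0, 1, 2, 3, 4, 6, 7}} = {0, 1, 2, 5, 6, 7, 8}
Sat(EX (AX (¬q ∨ ¬b))) = {s : some successor in {0, 1, 2, 5, 6, 7, 8}} = {0, 1, 3, 4, 5, 6, 8}
8 ∈ Sat(EX (AX (¬q ∨ ¬b))) = {0, 1, 3, 4, 5, 6, 8}, so the formula holds at 8.

Yes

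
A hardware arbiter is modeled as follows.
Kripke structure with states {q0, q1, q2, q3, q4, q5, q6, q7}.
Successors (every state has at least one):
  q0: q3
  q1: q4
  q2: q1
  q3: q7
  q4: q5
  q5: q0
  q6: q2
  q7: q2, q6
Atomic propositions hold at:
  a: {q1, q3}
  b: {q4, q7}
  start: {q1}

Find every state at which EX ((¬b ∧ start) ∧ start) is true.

{q2}

Sat(¬b) = {q0, q1, q2, q3, q5, q6}
Sat(¬b ∧ start) = {q1}
Sat((¬b ∧ start) ∧ start) = {q1}
Sat(EX ((¬b ∧ start) ∧ start)) = {s : some successor in {q1}} = {q2}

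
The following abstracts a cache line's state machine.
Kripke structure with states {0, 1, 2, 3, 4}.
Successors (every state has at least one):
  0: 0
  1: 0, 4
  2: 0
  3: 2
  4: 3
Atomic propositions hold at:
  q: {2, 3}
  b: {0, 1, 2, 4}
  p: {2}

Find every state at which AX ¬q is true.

Sat(¬q) = {0, 1, 4}
Sat(AX ¬q) = {s : every successor in {0, 1, 4}} = {0, 1, 2}

{0, 1, 2}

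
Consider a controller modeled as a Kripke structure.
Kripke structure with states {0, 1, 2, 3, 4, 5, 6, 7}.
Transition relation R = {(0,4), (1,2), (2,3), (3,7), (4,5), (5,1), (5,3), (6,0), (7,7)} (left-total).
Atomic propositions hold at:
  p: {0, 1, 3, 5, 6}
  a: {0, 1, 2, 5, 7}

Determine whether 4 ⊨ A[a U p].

A[a U p]: least fixpoint, start Z0 = Sat(p) = {0, 1, 3, 5, 6}, add states in Sat(a) with every successor in Z. Z1 = {0, 1, 2, 3, 5, 6}; fixed.
Sat(A[a U p]) = {0, 1, 2, 3, 5, 6}
4 ∉ Sat(A[a U p]) = {0, 1, 2, 3, 5, 6}, so the formula does not hold at 4.

No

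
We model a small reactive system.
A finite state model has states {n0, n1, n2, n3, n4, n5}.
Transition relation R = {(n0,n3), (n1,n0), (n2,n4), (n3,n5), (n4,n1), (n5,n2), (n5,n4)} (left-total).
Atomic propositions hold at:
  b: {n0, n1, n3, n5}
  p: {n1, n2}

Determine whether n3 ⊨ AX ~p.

Yes

Sat(~p) = {n0, n3, n4, n5}
Sat(AX ~p) = {s : every successor in {n0, n3, n4, n5}} = {n0, n1, n2, n3}
n3 ∈ Sat(AX ~p) = {n0, n1, n2, n3}, so the formula holds at n3.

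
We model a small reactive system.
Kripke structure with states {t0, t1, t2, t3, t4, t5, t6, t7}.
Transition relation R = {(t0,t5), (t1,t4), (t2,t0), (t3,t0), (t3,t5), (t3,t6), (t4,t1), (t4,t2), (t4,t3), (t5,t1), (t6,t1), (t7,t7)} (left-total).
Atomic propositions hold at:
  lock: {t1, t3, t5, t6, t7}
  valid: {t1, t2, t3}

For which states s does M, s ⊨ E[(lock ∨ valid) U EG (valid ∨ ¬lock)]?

{t1, t3, t4, t5, t6}

Sat(lock ∨ valid) = {t1, t2, t3, t5, t6, t7}
Sat(¬lock) = {t0, t2, t4}
Sat(valid ∨ ¬lock) = {t0, t1, t2, t3, t4}
EG (valid ∨ ¬lock): greatest fixpoint, start Z0 = {t0, t1, t2, t3, t4}, keep only states in Sat with some successor in Z. Z1 = {t1, t2, t3, t4}; Z2 = {t1, t4}; fixed.
Sat(EG (valid ∨ ¬lock)) = {t1, t4}
E[(lock ∨ valid) U EG (valid ∨ ¬lock)]: least fixpoint, start Z0 = Sat(EG (valid ∨ ¬lock)) = {t1, t4}, add states in Sat(lock ∨ valid) with some successor in Z. Z1 = {t1, t4, t5, t6}; Z2 = {t1, t3, t4, t5, t6}; fixed.
Sat(E[(lock ∨ valid) U EG (valid ∨ ¬lock)]) = {t1, t3, t4, t5, t6}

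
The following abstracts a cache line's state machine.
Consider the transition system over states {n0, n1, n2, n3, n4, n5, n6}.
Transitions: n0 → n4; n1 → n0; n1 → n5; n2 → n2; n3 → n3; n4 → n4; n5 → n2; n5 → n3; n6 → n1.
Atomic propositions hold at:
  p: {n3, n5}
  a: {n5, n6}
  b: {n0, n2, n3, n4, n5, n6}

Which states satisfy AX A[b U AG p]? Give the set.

{n3}

AG p: greatest fixpoint, start Z0 = {n3, n5}, keep only states in Sat with every successor in Z. Z1 = {n3}; fixed.
Sat(AG p) = {n3}
A[b U AG p]: least fixpoint, start Z0 = Sat(AG p) = {n3}, add states in Sat(b) with every successor in Z. Already a fixed point.
Sat(A[b U AG p]) = {n3}
Sat(AX A[b U AG p]) = {s : every successor in {n3}} = {n3}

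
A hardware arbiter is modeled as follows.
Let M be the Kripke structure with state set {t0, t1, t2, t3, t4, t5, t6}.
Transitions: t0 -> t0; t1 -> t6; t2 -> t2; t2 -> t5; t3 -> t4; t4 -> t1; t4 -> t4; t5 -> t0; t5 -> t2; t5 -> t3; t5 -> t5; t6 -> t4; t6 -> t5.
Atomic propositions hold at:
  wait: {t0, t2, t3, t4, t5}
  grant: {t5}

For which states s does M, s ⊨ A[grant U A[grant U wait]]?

{t0, t2, t3, t4, t5}

A[grant U wait]: least fixpoint, start Z0 = Sat(wait) = {t0, t2, t3, t4, t5}, add states in Sat(grant) with every successor in Z. Already a fixed point.
Sat(A[grant U wait]) = {t0, t2, t3, t4, t5}
A[grant U A[grant U wait]]: least fixpoint, start Z0 = Sat(A[grant U wait]) = {t0, t2, t3, t4, t5}, add states in Sat(grant) with every successor in Z. Already a fixed point.
Sat(A[grant U A[grant U wait]]) = {t0, t2, t3, t4, t5}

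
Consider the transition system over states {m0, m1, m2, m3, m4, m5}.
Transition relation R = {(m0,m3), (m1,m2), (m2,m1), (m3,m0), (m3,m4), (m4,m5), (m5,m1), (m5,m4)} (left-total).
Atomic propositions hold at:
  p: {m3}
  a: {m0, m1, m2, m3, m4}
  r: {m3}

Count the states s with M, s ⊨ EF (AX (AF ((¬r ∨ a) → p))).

2

Sat(¬r) = {m0, m1, m2, m4, m5}
Sat(¬r ∨ a) = {m0, m1, m2, m3, m4, m5}
Sat((¬r ∨ a) → p) = {m3}
AF ((¬r ∨ a) → p): least fixpoint, start Z0 = {m3}, add states with every successor in Z. Z1 = {m0, m3}; fixed.
Sat(AF ((¬r ∨ a) → p)) = {m0, m3}
Sat(AX (AF ((¬r ∨ a) → p))) = {s : every successor in {m0, m3}} = {m0}
EF (AX (AF ((¬r ∨ a) → p))): least fixpoint, start Z0 = {m0}, add states with some successor in Z. Z1 = {m0, m3}; fixed.
Sat(EF (AX (AF ((¬r ∨ a) → p)))) = {m0, m3}
|Sat(EF (AX (AF ((¬r ∨ a) → p))))| = |{m0, m3}| = 2.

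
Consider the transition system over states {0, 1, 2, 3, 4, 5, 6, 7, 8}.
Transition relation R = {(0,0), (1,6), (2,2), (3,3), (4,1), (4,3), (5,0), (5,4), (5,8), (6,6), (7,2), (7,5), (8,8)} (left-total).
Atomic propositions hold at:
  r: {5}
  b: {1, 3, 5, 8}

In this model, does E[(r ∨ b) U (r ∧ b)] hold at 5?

Yes

Sat(r ∨ b) = {1, 3, 5, 8}
Sat(r ∧ b) = {5}
E[(r ∨ b) U (r ∧ b)]: least fixpoint, start Z0 = Sat((r ∧ b)) = {5}, add states in Sat(r ∨ b) with some successor in Z. Already a fixed point.
Sat(E[(r ∨ b) U (r ∧ b)]) = {5}
5 ∈ Sat(E[(r ∨ b) U (r ∧ b)]) = {5}, so the formula holds at 5.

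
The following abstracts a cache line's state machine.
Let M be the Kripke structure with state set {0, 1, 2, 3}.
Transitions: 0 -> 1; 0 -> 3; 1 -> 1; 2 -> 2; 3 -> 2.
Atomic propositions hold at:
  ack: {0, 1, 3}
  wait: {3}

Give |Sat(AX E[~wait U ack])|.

2

Sat(~wait) = {0, 1, 2}
E[~wait U ack]: least fixpoint, start Z0 = Sat(ack) = {0, 1, 3}, add states in Sat(~wait) with some successor in Z. Already a fixed point.
Sat(E[~wait U ack]) = {0, 1, 3}
Sat(AX E[~wait U ack]) = {s : every successor in {0, 1, 3}} = {0, 1}
|Sat(AX E[~wait U ack])| = |{0, 1}| = 2.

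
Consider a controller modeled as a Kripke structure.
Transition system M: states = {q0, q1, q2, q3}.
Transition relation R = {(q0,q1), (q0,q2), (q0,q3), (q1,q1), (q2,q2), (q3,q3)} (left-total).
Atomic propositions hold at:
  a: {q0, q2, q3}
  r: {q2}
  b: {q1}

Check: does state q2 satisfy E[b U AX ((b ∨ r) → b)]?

No

Sat(b ∨ r) = {q1, q2}
Sat((b ∨ r) → b) = {q0, q1, q3}
Sat(AX ((b ∨ r) → b)) = {s : every successor in {q0, q1, q3}} = {q1, q3}
E[b U AX ((b ∨ r) → b)]: least fixpoint, start Z0 = Sat(AX ((b ∨ r) → b)) = {q1, q3}, add states in Sat(b) with some successor in Z. Already a fixed point.
Sat(E[b U AX ((b ∨ r) → b)]) = {q1, q3}
q2 ∉ Sat(E[b U AX ((b ∨ r) → b)]) = {q1, q3}, so the formula does not hold at q2.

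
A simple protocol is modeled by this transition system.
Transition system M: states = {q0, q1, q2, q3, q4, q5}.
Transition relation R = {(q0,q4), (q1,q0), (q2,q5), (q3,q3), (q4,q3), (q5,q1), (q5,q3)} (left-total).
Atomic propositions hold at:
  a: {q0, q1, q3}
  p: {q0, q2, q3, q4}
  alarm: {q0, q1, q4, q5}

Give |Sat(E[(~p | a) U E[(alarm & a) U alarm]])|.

Sat(~p) = {q1, q5}
Sat(~p | a) = {q0, q1, q3, q5}
Sat(alarm & a) = {q0, q1}
E[(alarm & a) U alarm]: least fixpoint, start Z0 = Sat(alarm) = {q0, q1, q4, q5}, add states in Sat(alarm & a) with some successor in Z. Already a fixed point.
Sat(E[(alarm & a) U alarm]) = {q0, q1, q4, q5}
E[(~p | a) U E[(alarm & a) U alarm]]: least fixpoint, start Z0 = Sat(E[(alarm & a) U alarm]) = {q0, q1, q4, q5}, add states in Sat(~p | a) with some successor in Z. Already a fixed point.
Sat(E[(~p | a) U E[(alarm & a) U alarm]]) = {q0, q1, q4, q5}
|Sat(E[(~p | a) U E[(alarm & a) U alarm]])| = |{q0, q1, q4, q5}| = 4.

4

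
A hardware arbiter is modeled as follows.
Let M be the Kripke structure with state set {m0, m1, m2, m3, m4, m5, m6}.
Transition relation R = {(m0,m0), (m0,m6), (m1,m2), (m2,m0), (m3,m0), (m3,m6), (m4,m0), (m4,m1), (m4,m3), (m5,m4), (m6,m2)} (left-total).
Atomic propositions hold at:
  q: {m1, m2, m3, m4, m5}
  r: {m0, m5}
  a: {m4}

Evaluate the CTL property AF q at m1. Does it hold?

AF q: least fixpoint, start Z0 = {m1, m2, m3, m4, m5}, add states with every successor in Z. Z1 = {m1, m2, m3, m4, m5, m6}; fixed.
Sat(AF q) = {m1, m2, m3, m4, m5, m6}
m1 ∈ Sat(AF q) = {m1, m2, m3, m4, m5, m6}, so the formula holds at m1.

Yes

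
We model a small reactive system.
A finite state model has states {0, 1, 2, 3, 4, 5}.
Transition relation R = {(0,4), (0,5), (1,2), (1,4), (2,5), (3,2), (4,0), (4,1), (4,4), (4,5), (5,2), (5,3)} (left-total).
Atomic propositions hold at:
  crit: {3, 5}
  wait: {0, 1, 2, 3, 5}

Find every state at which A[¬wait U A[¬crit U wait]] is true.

{0, 1, 2, 3, 5}

Sat(¬wait) = {4}
Sat(¬crit) = {0, 1, 2, 4}
A[¬crit U wait]: least fixpoint, start Z0 = Sat(wait) = {0, 1, 2, 3, 5}, add states in Sat(¬crit) with every successor in Z. Already a fixed point.
Sat(A[¬crit U wait]) = {0, 1, 2, 3, 5}
A[¬wait U A[¬crit U wait]]: least fixpoint, start Z0 = Sat(A[¬crit U wait]) = {0, 1, 2, 3, 5}, add states in Sat(¬wait) with every successor in Z. Already a fixed point.
Sat(A[¬wait U A[¬crit U wait]]) = {0, 1, 2, 3, 5}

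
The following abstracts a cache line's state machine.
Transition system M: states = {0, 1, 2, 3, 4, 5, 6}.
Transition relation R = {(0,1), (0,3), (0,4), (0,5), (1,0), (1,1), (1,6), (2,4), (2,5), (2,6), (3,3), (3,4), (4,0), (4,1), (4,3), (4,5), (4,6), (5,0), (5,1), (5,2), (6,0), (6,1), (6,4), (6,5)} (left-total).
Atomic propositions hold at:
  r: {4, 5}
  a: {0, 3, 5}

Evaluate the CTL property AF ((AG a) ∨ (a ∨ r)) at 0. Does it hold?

AG a: greatest fixpoint, start Z0 = {0, 3, 5}, keep only states in Sat with every successor in Z. Z1 = ∅; fixed.
Sat(AG a) = ∅
Sat(a ∨ r) = {0, 3, 4, 5}
Sat((AG a) ∨ (a ∨ r)) = {0, 3, 4, 5}
AF ((AG a) ∨ (a ∨ r)): least fixpoint, start Z0 = {0, 3, 4, 5}, add states with every successor in Z. Already a fixed point.
Sat(AF ((AG a) ∨ (a ∨ r))) = {0, 3, 4, 5}
0 ∈ Sat(AF ((AG a) ∨ (a ∨ r))) = {0, 3, 4, 5}, so the formula holds at 0.

Yes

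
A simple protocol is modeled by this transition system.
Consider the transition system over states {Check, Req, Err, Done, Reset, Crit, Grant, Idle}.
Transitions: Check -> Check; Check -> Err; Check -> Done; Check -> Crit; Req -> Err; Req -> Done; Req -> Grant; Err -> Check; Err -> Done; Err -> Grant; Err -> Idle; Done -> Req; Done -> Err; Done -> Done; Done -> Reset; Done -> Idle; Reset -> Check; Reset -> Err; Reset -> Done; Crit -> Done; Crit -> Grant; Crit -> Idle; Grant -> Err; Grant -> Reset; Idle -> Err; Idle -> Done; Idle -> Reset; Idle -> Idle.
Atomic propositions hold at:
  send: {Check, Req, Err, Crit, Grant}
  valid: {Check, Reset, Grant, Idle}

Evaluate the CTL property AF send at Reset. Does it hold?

AF send: least fixpoint, start Z0 = {Check, Req, Err, Crit, Grant}, add states with every successor in Z. Already a fixed point.
Sat(AF send) = {Check, Req, Err, Crit, Grant}
Reset ∉ Sat(AF send) = {Check, Req, Err, Crit, Grant}, so the formula does not hold at Reset.

No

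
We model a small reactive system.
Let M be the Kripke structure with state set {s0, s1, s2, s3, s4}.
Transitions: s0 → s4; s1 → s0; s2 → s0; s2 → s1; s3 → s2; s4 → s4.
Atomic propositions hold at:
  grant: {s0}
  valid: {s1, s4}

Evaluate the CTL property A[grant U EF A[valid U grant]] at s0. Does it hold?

A[valid U grant]: least fixpoint, start Z0 = Sat(grant) = {s0}, add states in Sat(valid) with every successor in Z. Z1 = {s0, s1}; fixed.
Sat(A[valid U grant]) = {s0, s1}
EF A[valid U grant]: least fixpoint, start Z0 = {s0, s1}, add states with some successor in Z. Z1 = {s0, s1, s2}; Z2 = {s0, s1, s2, s3}; fixed.
Sat(EF A[valid U grant]) = {s0, s1, s2, s3}
A[grant U EF A[valid U grant]]: least fixpoint, start Z0 = Sat(EF A[valid U grant]) = {s0, s1, s2, s3}, add states in Sat(grant) with every successor in Z. Already a fixed point.
Sat(A[grant U EF A[valid U grant]]) = {s0, s1, s2, s3}
s0 ∈ Sat(A[grant U EF A[valid U grant]]) = {s0, s1, s2, s3}, so the formula holds at s0.

Yes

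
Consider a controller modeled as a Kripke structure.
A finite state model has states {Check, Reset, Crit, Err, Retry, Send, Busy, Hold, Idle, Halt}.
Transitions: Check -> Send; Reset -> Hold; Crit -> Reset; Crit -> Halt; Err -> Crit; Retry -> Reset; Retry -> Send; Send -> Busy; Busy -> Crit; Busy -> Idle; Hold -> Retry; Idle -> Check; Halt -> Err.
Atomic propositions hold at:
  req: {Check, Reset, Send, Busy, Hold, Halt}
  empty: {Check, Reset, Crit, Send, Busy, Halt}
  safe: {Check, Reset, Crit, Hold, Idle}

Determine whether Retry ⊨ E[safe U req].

No

E[safe U req]: least fixpoint, start Z0 = Sat(req) = {Check, Reset, Send, Busy, Hold, Halt}, add states in Sat(safe) with some successor in Z. Z1 = {Check, Reset, Crit, Send, Busy, Hold, Idle, Halt}; fixed.
Sat(E[safe U req]) = {Check, Reset, Crit, Send, Busy, Hold, Idle, Halt}
Retry ∉ Sat(E[safe U req]) = {Check, Reset, Crit, Send, Busy, Hold, Idle, Halt}, so the formula does not hold at Retry.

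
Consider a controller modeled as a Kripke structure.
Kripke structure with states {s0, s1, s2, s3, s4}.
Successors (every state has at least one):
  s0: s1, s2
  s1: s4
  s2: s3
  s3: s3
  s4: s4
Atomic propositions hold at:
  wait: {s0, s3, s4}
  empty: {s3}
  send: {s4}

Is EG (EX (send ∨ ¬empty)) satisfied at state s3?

Sat(¬empty) = {s0, s1, s2, s4}
Sat(send ∨ ¬empty) = {s0, s1, s2, s4}
Sat(EX (send ∨ ¬empty)) = {s : some successor in {s0, s1, s2, s4}} = {s0, s1, s4}
EG (EX (send ∨ ¬empty)): greatest fixpoint, start Z0 = {s0, s1, s4}, keep only states in Sat with some successor in Z. Already a fixed point.
Sat(EG (EX (send ∨ ¬empty))) = {s0, s1, s4}
s3 ∉ Sat(EG (EX (send ∨ ¬empty))) = {s0, s1, s4}, so the formula does not hold at s3.

No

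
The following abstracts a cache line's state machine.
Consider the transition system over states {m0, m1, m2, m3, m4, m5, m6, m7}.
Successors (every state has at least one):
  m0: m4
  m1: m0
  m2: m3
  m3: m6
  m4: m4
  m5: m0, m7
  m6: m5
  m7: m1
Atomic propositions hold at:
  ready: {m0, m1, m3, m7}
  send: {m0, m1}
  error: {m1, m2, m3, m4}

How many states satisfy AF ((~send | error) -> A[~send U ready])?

Sat(~send) = {m2, m3, m4, m5, m6, m7}
Sat(~send | error) = {m1, m2, m3, m4, m5, m6, m7}
A[~send U ready]: least fixpoint, start Z0 = Sat(ready) = {m0, m1, m3, m7}, add states in Sat(~send) with every successor in Z. Z1 = {m0, m1, m2, m3, m5, m7}; Z2 = {m0, m1, m2, m3, m5, m6, m7}; fixed.
Sat(A[~send U ready]) = {m0, m1, m2, m3, m5, m6, m7}
Sat((~send | error) -> A[~send U ready]) = {m0, m1, m2, m3, m5, m6, m7}
AF ((~send | error) -> A[~send U ready]): least fixpoint, start Z0 = {m0, m1, m2, m3, m5, m6, m7}, add states with every successor in Z. Already a fixed point.
Sat(AF ((~send | error) -> A[~send U ready])) = {m0, m1, m2, m3, m5, m6, m7}
|Sat(AF ((~send | error) -> A[~send U ready]))| = |{m0, m1, m2, m3, m5, m6, m7}| = 7.

7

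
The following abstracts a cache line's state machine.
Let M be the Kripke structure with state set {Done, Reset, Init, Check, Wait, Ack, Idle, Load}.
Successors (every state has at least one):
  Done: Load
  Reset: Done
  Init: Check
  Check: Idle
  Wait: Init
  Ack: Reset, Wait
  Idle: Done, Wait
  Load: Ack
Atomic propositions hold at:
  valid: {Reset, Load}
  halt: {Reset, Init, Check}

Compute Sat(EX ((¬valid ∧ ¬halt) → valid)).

Sat(¬valid) = {Done, Init, Check, Wait, Ack, Idle}
Sat(¬halt) = {Done, Wait, Ack, Idle, Load}
Sat(¬valid ∧ ¬halt) = {Done, Wait, Ack, Idle}
Sat((¬valid ∧ ¬halt) → valid) = {Reset, Init, Check, Load}
Sat(EX ((¬valid ∧ ¬halt) → valid)) = {s : some successor in {Reset, Init, Check, Load}} = {Done, Init, Wait, Ack}

{Done, Init, Wait, Ack}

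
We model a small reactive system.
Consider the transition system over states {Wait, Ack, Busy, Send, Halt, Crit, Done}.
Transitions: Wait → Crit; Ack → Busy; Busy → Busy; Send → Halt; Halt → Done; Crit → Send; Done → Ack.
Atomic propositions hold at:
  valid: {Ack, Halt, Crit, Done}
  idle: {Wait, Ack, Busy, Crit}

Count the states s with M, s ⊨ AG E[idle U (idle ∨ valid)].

4

Sat(idle ∨ valid) = {Wait, Ack, Busy, Halt, Crit, Done}
E[idle U (idle ∨ valid)]: least fixpoint, start Z0 = Sat((idle ∨ valid)) = {Wait, Ack, Busy, Halt, Crit, Done}, add states in Sat(idle) with some successor in Z. Already a fixed point.
Sat(E[idle U (idle ∨ valid)]) = {Wait, Ack, Busy, Halt, Crit, Done}
AG E[idle U (idle ∨ valid)]: greatest fixpoint, start Z0 = {Wait, Ack, Busy, Halt, Crit, Done}, keep only states in Sat with every successor in Z. Z1 = {Wait, Ack, Busy, Halt, Done}; Z2 = {Ack, Busy, Halt, Done}; fixed.
Sat(AG E[idle U (idle ∨ valid)]) = {Ack, Busy, Halt, Done}
|Sat(AG E[idle U (idle ∨ valid)])| = |{Ack, Busy, Halt, Done}| = 4.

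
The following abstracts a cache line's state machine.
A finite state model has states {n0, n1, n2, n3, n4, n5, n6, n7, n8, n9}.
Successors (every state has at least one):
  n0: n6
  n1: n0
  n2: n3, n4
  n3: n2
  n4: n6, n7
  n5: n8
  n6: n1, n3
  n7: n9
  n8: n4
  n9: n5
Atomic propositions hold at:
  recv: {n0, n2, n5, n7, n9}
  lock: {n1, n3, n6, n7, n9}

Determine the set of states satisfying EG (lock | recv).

Sat(lock | recv) = {n0, n1, n2, n3, n5, n6, n7, n9}
EG (lock | recv): greatest fixpoint, start Z0 = {n0, n1, n2, n3, n5, n6, n7, n9}, keep only states in Sat with some successor in Z. Z1 = {n0, n1, n2, n3, n6, n7, n9}; Z2 = {n0, n1, n2, n3, n6, n7}; Z3 = {n0, n1, n2, n3, n6}; fixed.
Sat(EG (lock | recv)) = {n0, n1, n2, n3, n6}

{n0, n1, n2, n3, n6}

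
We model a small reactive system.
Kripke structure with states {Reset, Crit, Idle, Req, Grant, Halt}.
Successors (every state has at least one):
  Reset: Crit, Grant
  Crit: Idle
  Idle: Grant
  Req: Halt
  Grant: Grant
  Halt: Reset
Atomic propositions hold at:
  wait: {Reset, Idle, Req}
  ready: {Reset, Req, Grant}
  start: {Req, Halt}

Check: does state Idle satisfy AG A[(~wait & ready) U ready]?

Sat(~wait) = {Crit, Grant, Halt}
Sat(~wait & ready) = {Grant}
A[(~wait & ready) U ready]: least fixpoint, start Z0 = Sat(ready) = {Reset, Req, Grant}, add states in Sat(~wait & ready) with every successor in Z. Already a fixed point.
Sat(A[(~wait & ready) U ready]) = {Reset, Req, Grant}
AG A[(~wait & ready) U ready]: greatest fixpoint, start Z0 = {Reset, Req, Grant}, keep only states in Sat with every successor in Z. Z1 = {Grant}; fixed.
Sat(AG A[(~wait & ready) U ready]) = {Grant}
Idle ∉ Sat(AG A[(~wait & ready) U ready]) = {Grant}, so the formula does not hold at Idle.

No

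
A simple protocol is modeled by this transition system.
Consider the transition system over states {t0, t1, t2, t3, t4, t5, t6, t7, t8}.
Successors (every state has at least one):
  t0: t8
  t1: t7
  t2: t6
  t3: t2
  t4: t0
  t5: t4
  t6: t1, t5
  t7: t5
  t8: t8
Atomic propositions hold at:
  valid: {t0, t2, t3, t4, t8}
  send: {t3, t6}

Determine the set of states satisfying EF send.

EF send: least fixpoint, start Z0 = {t3, t6}, add states with some successor in Z. Z1 = {t2, t3, t6}; fixed.
Sat(EF send) = {t2, t3, t6}

{t2, t3, t6}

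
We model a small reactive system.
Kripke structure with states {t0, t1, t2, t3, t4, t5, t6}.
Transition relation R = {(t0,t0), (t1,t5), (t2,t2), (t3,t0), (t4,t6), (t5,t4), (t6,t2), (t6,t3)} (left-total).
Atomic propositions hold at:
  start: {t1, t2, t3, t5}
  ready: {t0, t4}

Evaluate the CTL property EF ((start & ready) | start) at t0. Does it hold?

No

Sat(start & ready) = ∅
Sat((start & ready) | start) = {t1, t2, t3, t5}
EF ((start & ready) | start): least fixpoint, start Z0 = {t1, t2, t3, t5}, add states with some successor in Z. Z1 = {t1, t2, t3, t5, t6}; Z2 = {t1, t2, t3, t4, t5, t6}; fixed.
Sat(EF ((start & ready) | start)) = {t1, t2, t3, t4, t5, t6}
t0 ∉ Sat(EF ((start & ready) | start)) = {t1, t2, t3, t4, t5, t6}, so the formula does not hold at t0.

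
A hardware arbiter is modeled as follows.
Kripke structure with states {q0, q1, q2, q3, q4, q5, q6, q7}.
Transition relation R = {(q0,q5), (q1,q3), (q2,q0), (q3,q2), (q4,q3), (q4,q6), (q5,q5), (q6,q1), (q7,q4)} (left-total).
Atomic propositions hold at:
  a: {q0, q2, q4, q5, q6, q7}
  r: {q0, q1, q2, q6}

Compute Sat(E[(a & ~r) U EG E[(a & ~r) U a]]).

Sat(~r) = {q3, q4, q5, q7}
Sat(a & ~r) = {q4, q5, q7}
E[(a & ~r) U a]: least fixpoint, start Z0 = Sat(a) = {q0, q2, q4, q5, q6, q7}, add states in Sat(a & ~r) with some successor in Z. Already a fixed point.
Sat(E[(a & ~r) U a]) = {q0, q2, q4, q5, q6, q7}
EG E[(a & ~r) U a]: greatest fixpoint, start Z0 = {q0, q2, q4, q5, q6, q7}, keep only states in Sat with some successor in Z. Z1 = {q0, q2, q4, q5, q7}; Z2 = {q0, q2, q5, q7}; Z3 = {q0, q2, q5}; fixed.
Sat(EG E[(a & ~r) U a]) = {q0, q2, q5}
E[(a & ~r) U EG E[(a & ~r) U a]]: least fixpoint, start Z0 = Sat(EG E[(a & ~r) U a]) = {q0, q2, q5}, add states in Sat(a & ~r) with some successor in Z. Already a fixed point.
Sat(E[(a & ~r) U EG E[(a & ~r) U a]]) = {q0, q2, q5}

{q0, q2, q5}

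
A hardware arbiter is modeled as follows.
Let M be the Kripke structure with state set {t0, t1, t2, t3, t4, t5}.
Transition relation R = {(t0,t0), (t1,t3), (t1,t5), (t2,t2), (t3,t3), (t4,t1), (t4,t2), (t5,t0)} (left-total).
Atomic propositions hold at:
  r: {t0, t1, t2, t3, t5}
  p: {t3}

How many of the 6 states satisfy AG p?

AG p: greatest fixpoint, start Z0 = {t3}, keep only states in Sat with every successor in Z. Already a fixed point.
Sat(AG p) = {t3}
|Sat(AG p)| = |{t3}| = 1.

1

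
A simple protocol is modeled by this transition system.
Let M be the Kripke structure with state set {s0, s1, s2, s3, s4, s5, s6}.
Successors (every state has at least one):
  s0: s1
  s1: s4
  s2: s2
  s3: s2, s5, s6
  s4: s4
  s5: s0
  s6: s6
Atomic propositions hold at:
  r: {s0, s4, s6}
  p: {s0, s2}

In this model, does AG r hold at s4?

AG r: greatest fixpoint, start Z0 = {s0, s4, s6}, keep only states in Sat with every successor in Z. Z1 = {s4, s6}; fixed.
Sat(AG r) = {s4, s6}
s4 ∈ Sat(AG r) = {s4, s6}, so the formula holds at s4.

Yes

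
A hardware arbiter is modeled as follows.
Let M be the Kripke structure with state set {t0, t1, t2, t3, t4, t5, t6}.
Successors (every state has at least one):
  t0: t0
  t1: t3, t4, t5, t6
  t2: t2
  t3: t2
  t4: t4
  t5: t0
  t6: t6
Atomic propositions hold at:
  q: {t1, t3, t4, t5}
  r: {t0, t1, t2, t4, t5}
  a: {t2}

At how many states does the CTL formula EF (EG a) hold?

EG a: greatest fixpoint, start Z0 = {t2}, keep only states in Sat with some successor in Z. Already a fixed point.
Sat(EG a) = {t2}
EF (EG a): least fixpoint, start Z0 = {t2}, add states with some successor in Z. Z1 = {t2, t3}; Z2 = {t1, t2, t3}; fixed.
Sat(EF (EG a)) = {t1, t2, t3}
|Sat(EF (EG a))| = |{t1, t2, t3}| = 3.

3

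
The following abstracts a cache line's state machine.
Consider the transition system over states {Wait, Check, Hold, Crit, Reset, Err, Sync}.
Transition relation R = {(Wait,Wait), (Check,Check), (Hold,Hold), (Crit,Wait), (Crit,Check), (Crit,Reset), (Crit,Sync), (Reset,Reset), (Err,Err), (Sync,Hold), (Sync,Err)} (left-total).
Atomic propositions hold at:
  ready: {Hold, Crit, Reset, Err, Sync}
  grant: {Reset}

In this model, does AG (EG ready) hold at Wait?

No

EG ready: greatest fixpoint, start Z0 = {Hold, Crit, Reset, Err, Sync}, keep only states in Sat with some successor in Z. Already a fixed point.
Sat(EG ready) = {Hold, Crit, Reset, Err, Sync}
AG (EG ready): greatest fixpoint, start Z0 = {Hold, Crit, Reset, Err, Sync}, keep only states in Sat with every successor in Z. Z1 = {Hold, Reset, Err, Sync}; fixed.
Sat(AG (EG ready)) = {Hold, Reset, Err, Sync}
Wait ∉ Sat(AG (EG ready)) = {Hold, Reset, Err, Sync}, so the formula does not hold at Wait.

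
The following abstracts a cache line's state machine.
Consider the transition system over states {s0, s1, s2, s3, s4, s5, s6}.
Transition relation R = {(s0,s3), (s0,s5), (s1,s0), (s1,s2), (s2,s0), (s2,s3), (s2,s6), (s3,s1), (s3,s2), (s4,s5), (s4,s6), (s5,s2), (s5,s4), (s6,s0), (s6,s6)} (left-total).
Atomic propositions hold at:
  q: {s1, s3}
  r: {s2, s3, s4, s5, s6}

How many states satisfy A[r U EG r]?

5

EG r: greatest fixpoint, start Z0 = {s2, s3, s4, s5, s6}, keep only states in Sat with some successor in Z. Already a fixed point.
Sat(EG r) = {s2, s3, s4, s5, s6}
A[r U EG r]: least fixpoint, start Z0 = Sat(EG r) = {s2, s3, s4, s5, s6}, add states in Sat(r) with every successor in Z. Already a fixed point.
Sat(A[r U EG r]) = {s2, s3, s4, s5, s6}
|Sat(A[r U EG r])| = |{s2, s3, s4, s5, s6}| = 5.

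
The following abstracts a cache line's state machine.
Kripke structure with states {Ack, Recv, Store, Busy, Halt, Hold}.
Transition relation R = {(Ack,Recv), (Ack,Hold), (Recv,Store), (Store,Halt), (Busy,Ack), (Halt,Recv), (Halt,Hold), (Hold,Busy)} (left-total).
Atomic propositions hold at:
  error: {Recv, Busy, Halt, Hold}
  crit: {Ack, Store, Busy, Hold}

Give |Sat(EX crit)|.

5

Sat(EX crit) = {s : some successor in {Ack, Store, Busy, Hold}} = {Ack, Recv, Busy, Halt, Hold}
|Sat(EX crit)| = |{Ack, Recv, Busy, Halt, Hold}| = 5.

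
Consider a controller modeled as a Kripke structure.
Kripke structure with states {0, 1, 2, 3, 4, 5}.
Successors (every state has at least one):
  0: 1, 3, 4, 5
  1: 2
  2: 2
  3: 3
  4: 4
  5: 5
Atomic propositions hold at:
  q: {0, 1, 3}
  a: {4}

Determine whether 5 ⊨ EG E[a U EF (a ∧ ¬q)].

Sat(¬q) = {2, 4, 5}
Sat(a ∧ ¬q) = {4}
EF (a ∧ ¬q): least fixpoint, start Z0 = {4}, add states with some successor in Z. Z1 = {0, 4}; fixed.
Sat(EF (a ∧ ¬q)) = {0, 4}
E[a U EF (a ∧ ¬q)]: least fixpoint, start Z0 = Sat(EF (a ∧ ¬q)) = {0, 4}, add states in Sat(a) with some successor in Z. Already a fixed point.
Sat(E[a U EF (a ∧ ¬q)]) = {0, 4}
EG E[a U EF (a ∧ ¬q)]: greatest fixpoint, start Z0 = {0, 4}, keep only states in Sat with some successor in Z. Already a fixed point.
Sat(EG E[a U EF (a ∧ ¬q)]) = {0, 4}
5 ∉ Sat(EG E[a U EF (a ∧ ¬q)]) = {0, 4}, so the formula does not hold at 5.

No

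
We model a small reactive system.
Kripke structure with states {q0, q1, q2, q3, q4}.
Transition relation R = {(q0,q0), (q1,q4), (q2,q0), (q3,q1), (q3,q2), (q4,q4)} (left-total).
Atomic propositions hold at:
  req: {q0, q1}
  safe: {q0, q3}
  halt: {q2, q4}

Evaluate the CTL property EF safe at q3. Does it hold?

Yes

EF safe: least fixpoint, start Z0 = {q0, q3}, add states with some successor in Z. Z1 = {q0, q2, q3}; fixed.
Sat(EF safe) = {q0, q2, q3}
q3 ∈ Sat(EF safe) = {q0, q2, q3}, so the formula holds at q3.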